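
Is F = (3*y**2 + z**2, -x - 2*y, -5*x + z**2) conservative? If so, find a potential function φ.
No, ∇×F = (0, 2*z + 5, -6*y - 1) ≠ 0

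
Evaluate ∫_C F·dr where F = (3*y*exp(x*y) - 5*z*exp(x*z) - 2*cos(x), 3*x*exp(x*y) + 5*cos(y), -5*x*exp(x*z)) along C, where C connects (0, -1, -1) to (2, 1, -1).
-2*sin(2) - 5*exp(-2) + 2 + 10*sin(1) + 3*exp(2)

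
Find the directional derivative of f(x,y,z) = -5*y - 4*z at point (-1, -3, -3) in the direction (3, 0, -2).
8*sqrt(13)/13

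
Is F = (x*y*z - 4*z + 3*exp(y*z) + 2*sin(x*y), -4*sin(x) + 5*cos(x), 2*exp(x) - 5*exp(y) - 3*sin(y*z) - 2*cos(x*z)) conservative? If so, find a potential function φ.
No, ∇×F = (-3*z*cos(y*z) - 5*exp(y), x*y + 3*y*exp(y*z) - 2*z*sin(x*z) - 2*exp(x) - 4, -x*z - 2*x*cos(x*y) - 3*z*exp(y*z) - 5*sin(x) - 4*cos(x)) ≠ 0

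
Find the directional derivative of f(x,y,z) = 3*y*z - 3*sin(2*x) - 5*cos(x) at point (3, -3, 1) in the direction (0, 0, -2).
9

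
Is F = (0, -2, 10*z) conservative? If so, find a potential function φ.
Yes, F is conservative. φ = -2*y + 5*z**2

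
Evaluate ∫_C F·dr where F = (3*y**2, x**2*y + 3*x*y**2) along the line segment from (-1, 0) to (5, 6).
1170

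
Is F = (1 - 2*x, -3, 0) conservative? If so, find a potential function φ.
Yes, F is conservative. φ = -x**2 + x - 3*y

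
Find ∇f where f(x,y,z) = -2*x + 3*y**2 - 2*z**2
(-2, 6*y, -4*z)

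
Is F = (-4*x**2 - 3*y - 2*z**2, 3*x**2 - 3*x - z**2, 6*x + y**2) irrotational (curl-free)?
No, ∇×F = (2*y + 2*z, -4*z - 6, 6*x)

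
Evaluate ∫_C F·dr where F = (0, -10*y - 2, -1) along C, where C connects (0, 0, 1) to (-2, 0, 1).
0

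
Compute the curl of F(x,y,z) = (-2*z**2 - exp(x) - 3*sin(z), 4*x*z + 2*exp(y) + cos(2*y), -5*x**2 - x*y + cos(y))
(-5*x - sin(y), 10*x + y - 4*z - 3*cos(z), 4*z)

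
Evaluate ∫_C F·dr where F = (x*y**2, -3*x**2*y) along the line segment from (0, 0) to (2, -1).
-2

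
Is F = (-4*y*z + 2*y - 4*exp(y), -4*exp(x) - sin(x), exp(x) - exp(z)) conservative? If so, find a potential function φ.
No, ∇×F = (0, -4*y - exp(x), 4*z - 4*exp(x) + 4*exp(y) - cos(x) - 2) ≠ 0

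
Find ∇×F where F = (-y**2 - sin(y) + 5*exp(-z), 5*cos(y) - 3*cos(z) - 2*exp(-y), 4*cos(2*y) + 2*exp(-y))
(-8*sin(2*y) - 3*sin(z) - 2*exp(-y), -5*exp(-z), 2*y + cos(y))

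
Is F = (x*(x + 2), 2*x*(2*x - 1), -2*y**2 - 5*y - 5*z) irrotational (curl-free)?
No, ∇×F = (-4*y - 5, 0, 8*x - 2)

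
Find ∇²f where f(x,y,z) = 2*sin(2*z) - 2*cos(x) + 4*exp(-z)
-8*sin(2*z) + 2*cos(x) + 4*exp(-z)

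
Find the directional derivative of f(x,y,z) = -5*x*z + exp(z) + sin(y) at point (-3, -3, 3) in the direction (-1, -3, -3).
-3*sqrt(19)*(cos(3) + 10 + exp(3))/19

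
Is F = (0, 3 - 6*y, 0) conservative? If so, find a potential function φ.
Yes, F is conservative. φ = 3*y*(1 - y)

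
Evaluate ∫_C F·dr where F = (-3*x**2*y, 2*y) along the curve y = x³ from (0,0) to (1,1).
1/2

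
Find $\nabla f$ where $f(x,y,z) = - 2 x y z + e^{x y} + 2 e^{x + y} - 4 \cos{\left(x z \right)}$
(-2*y*z + y*exp(x*y) + 4*z*sin(x*z) + 2*exp(x + y), -2*x*z + x*exp(x*y) + 2*exp(x + y), 2*x*(-y + 2*sin(x*z)))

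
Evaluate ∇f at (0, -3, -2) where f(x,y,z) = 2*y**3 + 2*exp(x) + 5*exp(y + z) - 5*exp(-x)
(7, 5*exp(-5) + 54, 5*exp(-5))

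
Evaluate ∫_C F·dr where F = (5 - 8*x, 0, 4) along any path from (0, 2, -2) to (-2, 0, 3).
-6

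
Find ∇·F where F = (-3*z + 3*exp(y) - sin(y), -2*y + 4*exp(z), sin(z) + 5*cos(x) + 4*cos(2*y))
cos(z) - 2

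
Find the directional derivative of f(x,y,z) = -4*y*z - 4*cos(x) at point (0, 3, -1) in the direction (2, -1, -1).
4*sqrt(6)/3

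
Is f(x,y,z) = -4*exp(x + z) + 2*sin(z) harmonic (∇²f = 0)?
No, ∇²f = -8*exp(x + z) - 2*sin(z)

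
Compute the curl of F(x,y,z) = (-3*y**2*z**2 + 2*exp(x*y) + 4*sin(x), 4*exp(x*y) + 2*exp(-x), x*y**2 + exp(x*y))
(x*(2*y + exp(x*y)), y*(-6*y*z - y - exp(x*y)), -2*x*exp(x*y) + 6*y*z**2 + 4*y*exp(x*y) - 2*exp(-x))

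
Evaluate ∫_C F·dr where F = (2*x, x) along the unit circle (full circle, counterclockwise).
pi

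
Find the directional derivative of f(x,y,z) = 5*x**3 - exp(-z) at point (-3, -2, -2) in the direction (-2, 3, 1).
sqrt(14)*(-270 + exp(2))/14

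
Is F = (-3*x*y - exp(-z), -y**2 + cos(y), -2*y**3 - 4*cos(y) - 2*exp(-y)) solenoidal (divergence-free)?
No, ∇·F = -5*y - sin(y)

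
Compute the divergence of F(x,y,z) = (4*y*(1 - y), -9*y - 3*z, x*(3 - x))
-9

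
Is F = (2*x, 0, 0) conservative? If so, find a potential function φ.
Yes, F is conservative. φ = x**2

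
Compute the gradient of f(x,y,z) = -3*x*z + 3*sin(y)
(-3*z, 3*cos(y), -3*x)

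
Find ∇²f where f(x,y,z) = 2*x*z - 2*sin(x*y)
2*(x**2 + y**2)*sin(x*y)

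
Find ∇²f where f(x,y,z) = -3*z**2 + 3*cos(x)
-3*cos(x) - 6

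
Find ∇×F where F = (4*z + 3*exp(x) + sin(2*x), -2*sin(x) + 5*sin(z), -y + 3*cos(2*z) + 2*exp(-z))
(-5*cos(z) - 1, 4, -2*cos(x))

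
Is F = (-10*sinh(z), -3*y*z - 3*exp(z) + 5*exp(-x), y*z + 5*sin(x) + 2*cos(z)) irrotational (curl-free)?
No, ∇×F = (3*y + z + 3*exp(z), -5*cos(x) - 10*cosh(z), -5*exp(-x))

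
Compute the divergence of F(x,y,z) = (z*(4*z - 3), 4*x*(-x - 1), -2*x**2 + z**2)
2*z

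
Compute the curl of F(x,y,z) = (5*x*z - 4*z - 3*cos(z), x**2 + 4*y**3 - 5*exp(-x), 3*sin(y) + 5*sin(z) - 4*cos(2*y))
((16*sin(y) + 3)*cos(y), 5*x + 3*sin(z) - 4, 2*x + 5*exp(-x))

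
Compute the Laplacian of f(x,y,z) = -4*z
0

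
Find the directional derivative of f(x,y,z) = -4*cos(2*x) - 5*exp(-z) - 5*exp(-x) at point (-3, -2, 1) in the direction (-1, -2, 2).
(-5*exp(4) + 8*E*sin(6) + 10)*exp(-1)/3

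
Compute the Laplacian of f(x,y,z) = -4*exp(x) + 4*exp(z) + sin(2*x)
-4*exp(x) + 4*exp(z) - 4*sin(2*x)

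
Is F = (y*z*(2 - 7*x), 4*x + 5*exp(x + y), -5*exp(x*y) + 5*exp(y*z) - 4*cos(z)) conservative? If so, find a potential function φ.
No, ∇×F = (-5*x*exp(x*y) + 5*z*exp(y*z), y*(-7*x + 5*exp(x*y) + 2), z*(7*x - 2) + 5*exp(x + y) + 4) ≠ 0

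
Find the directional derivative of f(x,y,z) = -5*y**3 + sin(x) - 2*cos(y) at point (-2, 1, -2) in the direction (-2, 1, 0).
sqrt(5)*(-15 - 2*cos(2) + 2*sin(1))/5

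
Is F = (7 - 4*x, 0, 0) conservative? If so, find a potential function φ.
Yes, F is conservative. φ = x*(7 - 2*x)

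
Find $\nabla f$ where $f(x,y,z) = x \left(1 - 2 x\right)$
(1 - 4*x, 0, 0)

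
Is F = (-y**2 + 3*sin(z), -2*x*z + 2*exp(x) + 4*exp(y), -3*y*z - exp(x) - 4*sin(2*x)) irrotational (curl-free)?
No, ∇×F = (2*x - 3*z, exp(x) + 8*cos(2*x) + 3*cos(z), 2*y - 2*z + 2*exp(x))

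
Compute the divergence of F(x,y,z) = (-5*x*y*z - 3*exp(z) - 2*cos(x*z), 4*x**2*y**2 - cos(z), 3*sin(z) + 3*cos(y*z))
8*x**2*y - 5*y*z - 3*y*sin(y*z) + 2*z*sin(x*z) + 3*cos(z)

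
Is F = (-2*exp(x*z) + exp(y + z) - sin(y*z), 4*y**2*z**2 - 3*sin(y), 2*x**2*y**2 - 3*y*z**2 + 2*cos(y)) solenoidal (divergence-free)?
No, ∇·F = 8*y*z**2 - 6*y*z - 2*z*exp(x*z) - 3*cos(y)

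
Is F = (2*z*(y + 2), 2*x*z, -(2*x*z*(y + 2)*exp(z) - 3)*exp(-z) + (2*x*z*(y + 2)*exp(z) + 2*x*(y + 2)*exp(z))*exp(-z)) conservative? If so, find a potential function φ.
Yes, F is conservative. φ = (2*x*z*(y + 2)*exp(z) - 3)*exp(-z)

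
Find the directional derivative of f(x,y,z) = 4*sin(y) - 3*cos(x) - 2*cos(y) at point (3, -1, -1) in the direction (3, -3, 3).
sqrt(3)*(-4*cos(1) + 3*sin(3) + 2*sin(1))/3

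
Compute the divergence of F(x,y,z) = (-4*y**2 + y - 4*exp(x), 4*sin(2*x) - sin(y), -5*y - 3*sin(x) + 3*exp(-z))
-4*exp(x) - cos(y) - 3*exp(-z)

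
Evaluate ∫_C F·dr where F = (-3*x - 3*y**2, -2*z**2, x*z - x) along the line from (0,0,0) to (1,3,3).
-27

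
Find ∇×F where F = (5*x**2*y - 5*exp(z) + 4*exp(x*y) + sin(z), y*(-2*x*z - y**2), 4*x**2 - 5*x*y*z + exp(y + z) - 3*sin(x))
(2*x*y - 5*x*z + exp(y + z), -8*x + 5*y*z - 5*exp(z) + 3*cos(x) + cos(z), -5*x**2 - 4*x*exp(x*y) - 2*y*z)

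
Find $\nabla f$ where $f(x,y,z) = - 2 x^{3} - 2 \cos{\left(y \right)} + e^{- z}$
(-6*x**2, 2*sin(y), -exp(-z))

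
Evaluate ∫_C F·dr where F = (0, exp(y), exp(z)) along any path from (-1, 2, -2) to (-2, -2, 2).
0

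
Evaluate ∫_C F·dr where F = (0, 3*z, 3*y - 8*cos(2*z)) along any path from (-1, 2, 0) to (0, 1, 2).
6 - 4*sin(4)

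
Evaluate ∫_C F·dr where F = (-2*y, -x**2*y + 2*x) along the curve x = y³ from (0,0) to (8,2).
-48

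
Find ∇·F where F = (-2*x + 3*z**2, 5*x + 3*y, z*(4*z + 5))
8*z + 6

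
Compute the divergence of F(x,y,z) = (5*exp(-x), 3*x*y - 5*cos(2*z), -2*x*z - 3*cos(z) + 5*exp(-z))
x + 3*sin(z) - 5*exp(-z) - 5*exp(-x)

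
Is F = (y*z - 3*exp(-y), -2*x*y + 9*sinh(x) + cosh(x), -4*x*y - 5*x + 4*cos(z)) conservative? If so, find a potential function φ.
No, ∇×F = (-4*x, 5*y + 5, -2*y - z + sinh(x) + 9*cosh(x) - 3*exp(-y)) ≠ 0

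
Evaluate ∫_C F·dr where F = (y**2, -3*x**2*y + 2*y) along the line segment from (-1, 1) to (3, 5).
-152/3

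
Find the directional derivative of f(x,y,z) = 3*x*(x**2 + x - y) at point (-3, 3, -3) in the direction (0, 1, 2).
9*sqrt(5)/5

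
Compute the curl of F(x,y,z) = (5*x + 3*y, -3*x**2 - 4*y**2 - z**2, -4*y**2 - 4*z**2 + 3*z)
(-8*y + 2*z, 0, -6*x - 3)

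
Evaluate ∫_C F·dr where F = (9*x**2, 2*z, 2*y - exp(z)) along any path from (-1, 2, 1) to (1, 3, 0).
1 + E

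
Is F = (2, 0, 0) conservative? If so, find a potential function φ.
Yes, F is conservative. φ = 2*x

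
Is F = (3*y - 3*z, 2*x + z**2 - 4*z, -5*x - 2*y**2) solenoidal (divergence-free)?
Yes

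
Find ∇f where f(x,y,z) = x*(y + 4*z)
(y + 4*z, x, 4*x)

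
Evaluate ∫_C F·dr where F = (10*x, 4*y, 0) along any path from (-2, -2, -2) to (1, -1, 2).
-21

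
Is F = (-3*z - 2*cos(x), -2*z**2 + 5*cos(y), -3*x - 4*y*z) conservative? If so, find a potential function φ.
Yes, F is conservative. φ = -3*x*z - 2*y*z**2 - 2*sin(x) + 5*sin(y)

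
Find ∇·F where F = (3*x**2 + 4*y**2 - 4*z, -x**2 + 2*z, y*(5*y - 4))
6*x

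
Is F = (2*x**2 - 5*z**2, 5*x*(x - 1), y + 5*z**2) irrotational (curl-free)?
No, ∇×F = (1, -10*z, 10*x - 5)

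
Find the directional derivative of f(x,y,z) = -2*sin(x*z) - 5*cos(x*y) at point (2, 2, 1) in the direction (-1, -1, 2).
sqrt(6)*(-cos(2) - 10*sin(4)/3)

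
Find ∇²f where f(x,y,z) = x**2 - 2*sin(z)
2*sin(z) + 2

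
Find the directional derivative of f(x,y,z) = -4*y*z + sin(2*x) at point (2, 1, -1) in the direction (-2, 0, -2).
sqrt(2)*(2 - cos(4))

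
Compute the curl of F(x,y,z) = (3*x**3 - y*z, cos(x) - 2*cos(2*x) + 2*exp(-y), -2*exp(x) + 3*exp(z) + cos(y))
(-sin(y), -y + 2*exp(x), z - sin(x) + 4*sin(2*x))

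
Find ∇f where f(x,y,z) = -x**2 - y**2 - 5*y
(-2*x, -2*y - 5, 0)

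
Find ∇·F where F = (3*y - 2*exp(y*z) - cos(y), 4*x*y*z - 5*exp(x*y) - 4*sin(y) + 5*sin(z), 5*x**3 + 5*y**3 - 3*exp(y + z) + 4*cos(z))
4*x*z - 5*x*exp(x*y) - 3*exp(y + z) - 4*sin(z) - 4*cos(y)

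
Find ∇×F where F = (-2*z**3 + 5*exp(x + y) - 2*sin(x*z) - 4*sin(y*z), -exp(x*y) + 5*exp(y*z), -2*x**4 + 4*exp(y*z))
((-5*y + 4*z)*exp(y*z), 8*x**3 - 2*x*cos(x*z) - 4*y*cos(y*z) - 6*z**2, -y*exp(x*y) + 4*z*cos(y*z) - 5*exp(x + y))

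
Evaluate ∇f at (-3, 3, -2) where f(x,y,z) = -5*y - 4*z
(0, -5, -4)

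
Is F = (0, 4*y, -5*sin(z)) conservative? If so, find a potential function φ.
Yes, F is conservative. φ = 2*y**2 + 5*cos(z)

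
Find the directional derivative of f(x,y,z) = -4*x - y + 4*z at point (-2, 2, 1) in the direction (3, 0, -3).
-4*sqrt(2)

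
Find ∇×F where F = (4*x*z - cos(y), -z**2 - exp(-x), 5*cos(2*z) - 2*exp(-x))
(2*z, 4*x - 2*exp(-x), -sin(y) + exp(-x))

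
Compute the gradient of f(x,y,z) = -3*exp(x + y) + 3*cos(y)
(-3*exp(x + y), -3*exp(x + y) - 3*sin(y), 0)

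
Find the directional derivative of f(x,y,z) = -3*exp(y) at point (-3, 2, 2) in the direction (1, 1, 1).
-sqrt(3)*exp(2)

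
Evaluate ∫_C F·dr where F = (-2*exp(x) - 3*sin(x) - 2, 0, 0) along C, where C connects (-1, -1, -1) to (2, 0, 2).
-2*exp(2) - 6 - 3*cos(1) + 3*cos(2) + 2*exp(-1)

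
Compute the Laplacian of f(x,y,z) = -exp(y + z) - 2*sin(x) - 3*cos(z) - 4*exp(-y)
-2*exp(y + z) + 2*sin(x) + 3*cos(z) - 4*exp(-y)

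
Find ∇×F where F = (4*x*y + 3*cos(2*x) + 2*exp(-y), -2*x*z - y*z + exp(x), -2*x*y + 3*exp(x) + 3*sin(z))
(y, 2*y - 3*exp(x), -4*x - 2*z + exp(x) + 2*exp(-y))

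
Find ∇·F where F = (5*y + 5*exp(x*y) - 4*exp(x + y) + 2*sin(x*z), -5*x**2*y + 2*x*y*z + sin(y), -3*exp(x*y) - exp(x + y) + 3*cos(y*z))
-5*x**2 + 2*x*z + 5*y*exp(x*y) - 3*y*sin(y*z) + 2*z*cos(x*z) - 4*exp(x + y) + cos(y)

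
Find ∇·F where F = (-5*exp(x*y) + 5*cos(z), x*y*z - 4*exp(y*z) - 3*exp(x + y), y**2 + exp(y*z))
x*z - 5*y*exp(x*y) + y*exp(y*z) - 4*z*exp(y*z) - 3*exp(x + y)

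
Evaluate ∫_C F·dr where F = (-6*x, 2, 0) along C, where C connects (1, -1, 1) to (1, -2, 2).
-2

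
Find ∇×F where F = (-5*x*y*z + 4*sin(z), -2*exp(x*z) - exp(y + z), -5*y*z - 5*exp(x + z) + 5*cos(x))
(2*x*exp(x*z) - 5*z + exp(y + z), -5*x*y + 5*exp(x + z) + 5*sin(x) + 4*cos(z), z*(5*x - 2*exp(x*z)))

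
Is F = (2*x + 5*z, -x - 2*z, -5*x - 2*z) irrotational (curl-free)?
No, ∇×F = (2, 10, -1)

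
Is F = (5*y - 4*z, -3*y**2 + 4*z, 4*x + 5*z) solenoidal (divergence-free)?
No, ∇·F = 5 - 6*y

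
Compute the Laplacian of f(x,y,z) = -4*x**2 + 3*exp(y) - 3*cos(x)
3*exp(y) + 3*cos(x) - 8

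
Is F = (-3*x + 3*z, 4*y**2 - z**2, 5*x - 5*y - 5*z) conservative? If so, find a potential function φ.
No, ∇×F = (2*z - 5, -2, 0) ≠ 0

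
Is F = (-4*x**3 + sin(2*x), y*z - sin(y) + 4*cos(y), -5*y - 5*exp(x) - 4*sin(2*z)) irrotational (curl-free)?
No, ∇×F = (-y - 5, 5*exp(x), 0)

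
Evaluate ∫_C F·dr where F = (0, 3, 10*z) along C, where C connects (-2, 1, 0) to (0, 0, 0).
-3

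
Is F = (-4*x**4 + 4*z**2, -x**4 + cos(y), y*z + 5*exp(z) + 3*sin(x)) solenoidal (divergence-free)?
No, ∇·F = -16*x**3 + y + 5*exp(z) - sin(y)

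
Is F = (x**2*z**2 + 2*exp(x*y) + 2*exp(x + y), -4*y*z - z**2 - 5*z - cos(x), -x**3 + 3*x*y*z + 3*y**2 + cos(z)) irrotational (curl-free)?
No, ∇×F = (3*x*z + 10*y + 2*z + 5, 2*x**2*z + 3*x**2 - 3*y*z, -2*x*exp(x*y) - 2*exp(x + y) + sin(x))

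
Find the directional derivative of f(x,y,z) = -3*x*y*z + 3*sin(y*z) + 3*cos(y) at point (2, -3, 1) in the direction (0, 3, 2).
9*sqrt(13)*(-sqrt(2)*cos(pi/4 + 3) + 2)/13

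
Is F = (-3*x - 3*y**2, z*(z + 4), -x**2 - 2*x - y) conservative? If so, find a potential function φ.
No, ∇×F = (-2*z - 5, 2*x + 2, 6*y) ≠ 0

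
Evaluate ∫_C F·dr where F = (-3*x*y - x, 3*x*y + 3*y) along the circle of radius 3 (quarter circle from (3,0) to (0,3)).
72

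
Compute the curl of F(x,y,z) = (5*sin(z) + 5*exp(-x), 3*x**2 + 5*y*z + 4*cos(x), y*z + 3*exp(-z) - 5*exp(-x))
(-5*y + z, 5*cos(z) - 5*exp(-x), 6*x - 4*sin(x))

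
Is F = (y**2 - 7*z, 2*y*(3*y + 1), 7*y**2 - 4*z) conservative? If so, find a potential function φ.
No, ∇×F = (14*y, -7, -2*y) ≠ 0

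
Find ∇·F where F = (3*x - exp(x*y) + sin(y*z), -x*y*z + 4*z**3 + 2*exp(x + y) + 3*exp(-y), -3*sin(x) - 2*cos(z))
-x*z - y*exp(x*y) + 2*exp(x + y) + 2*sin(z) + 3 - 3*exp(-y)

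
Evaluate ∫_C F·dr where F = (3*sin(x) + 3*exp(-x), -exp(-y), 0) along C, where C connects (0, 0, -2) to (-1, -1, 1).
-2*E - 3*cos(1) + 5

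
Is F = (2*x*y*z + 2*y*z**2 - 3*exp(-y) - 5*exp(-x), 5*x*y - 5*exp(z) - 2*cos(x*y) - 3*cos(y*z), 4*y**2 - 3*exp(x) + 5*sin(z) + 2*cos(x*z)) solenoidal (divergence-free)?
No, ∇·F = 2*x*sin(x*y) - 2*x*sin(x*z) + 5*x + 2*y*z + 3*z*sin(y*z) + 5*cos(z) + 5*exp(-x)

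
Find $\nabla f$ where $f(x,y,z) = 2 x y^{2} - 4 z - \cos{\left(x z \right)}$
(2*y**2 + z*sin(x*z), 4*x*y, x*sin(x*z) - 4)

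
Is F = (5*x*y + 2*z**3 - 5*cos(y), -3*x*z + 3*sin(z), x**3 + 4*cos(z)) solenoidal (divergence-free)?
No, ∇·F = 5*y - 4*sin(z)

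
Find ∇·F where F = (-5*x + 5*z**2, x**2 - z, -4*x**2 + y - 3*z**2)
-6*z - 5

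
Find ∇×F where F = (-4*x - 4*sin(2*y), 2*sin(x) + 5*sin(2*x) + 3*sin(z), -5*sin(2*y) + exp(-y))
(-10*cos(2*y) - 3*cos(z) - exp(-y), 0, 2*cos(x) + 10*cos(2*x) + 8*cos(2*y))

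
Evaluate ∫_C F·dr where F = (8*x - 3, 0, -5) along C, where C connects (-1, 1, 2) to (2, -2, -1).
18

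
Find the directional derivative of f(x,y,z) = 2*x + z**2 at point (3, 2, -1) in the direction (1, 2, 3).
-2*sqrt(14)/7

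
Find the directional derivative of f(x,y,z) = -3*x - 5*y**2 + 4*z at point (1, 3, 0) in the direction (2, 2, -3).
-78*sqrt(17)/17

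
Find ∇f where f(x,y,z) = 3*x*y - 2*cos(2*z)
(3*y, 3*x, 4*sin(2*z))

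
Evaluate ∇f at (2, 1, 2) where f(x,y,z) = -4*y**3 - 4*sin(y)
(0, -12 - 4*cos(1), 0)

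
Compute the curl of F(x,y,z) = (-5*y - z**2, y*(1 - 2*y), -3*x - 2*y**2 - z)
(-4*y, 3 - 2*z, 5)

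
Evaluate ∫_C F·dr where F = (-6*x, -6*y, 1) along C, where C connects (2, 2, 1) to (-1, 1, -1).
16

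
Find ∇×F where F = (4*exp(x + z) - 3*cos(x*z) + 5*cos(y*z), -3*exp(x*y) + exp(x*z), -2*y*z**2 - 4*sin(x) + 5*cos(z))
(-x*exp(x*z) - 2*z**2, 3*x*sin(x*z) - 5*y*sin(y*z) + 4*exp(x + z) + 4*cos(x), -3*y*exp(x*y) + z*exp(x*z) + 5*z*sin(y*z))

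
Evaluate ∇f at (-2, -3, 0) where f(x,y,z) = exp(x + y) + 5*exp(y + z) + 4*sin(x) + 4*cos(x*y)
(12*sin(6) + 4*cos(2) + exp(-5), 8*sin(6) + exp(-5) + 5*exp(-3), 5*exp(-3))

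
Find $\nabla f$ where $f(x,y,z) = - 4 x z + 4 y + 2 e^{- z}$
(-4*z, 4, -4*x - 2*exp(-z))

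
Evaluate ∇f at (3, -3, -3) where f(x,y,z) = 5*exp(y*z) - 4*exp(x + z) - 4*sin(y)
(-4, -15*exp(9) - 4*cos(3), -15*exp(9) - 4)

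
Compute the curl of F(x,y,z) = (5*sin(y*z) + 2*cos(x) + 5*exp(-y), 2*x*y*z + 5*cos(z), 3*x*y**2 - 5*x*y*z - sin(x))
(4*x*y - 5*x*z + 5*sin(z), -3*y**2 + 5*y*z + 5*y*cos(y*z) + cos(x), 2*y*z - 5*z*cos(y*z) + 5*exp(-y))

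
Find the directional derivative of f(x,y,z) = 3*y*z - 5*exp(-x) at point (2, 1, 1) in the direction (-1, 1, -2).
sqrt(6)*(-3*exp(2) - 5)*exp(-2)/6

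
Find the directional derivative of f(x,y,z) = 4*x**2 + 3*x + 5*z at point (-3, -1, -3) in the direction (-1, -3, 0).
21*sqrt(10)/10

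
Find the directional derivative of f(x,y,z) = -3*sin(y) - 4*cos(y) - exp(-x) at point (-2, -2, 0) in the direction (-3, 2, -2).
-sqrt(17)*(6*cos(2) + 8*sin(2) + 3*exp(2))/17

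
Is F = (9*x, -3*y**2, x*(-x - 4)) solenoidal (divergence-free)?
No, ∇·F = 9 - 6*y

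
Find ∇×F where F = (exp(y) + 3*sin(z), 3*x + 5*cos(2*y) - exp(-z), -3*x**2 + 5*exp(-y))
(-exp(-z) - 5*exp(-y), 6*x + 3*cos(z), 3 - exp(y))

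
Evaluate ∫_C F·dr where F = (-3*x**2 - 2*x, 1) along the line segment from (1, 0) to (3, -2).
-36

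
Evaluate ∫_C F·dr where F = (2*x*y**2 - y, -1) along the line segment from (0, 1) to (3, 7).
225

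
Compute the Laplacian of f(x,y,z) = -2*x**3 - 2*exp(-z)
-12*x - 2*exp(-z)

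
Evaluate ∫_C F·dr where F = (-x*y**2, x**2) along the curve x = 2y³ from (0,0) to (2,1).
-13/14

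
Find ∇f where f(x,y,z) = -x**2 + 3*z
(-2*x, 0, 3)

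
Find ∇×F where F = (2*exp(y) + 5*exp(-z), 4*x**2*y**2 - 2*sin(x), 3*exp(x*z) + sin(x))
(0, -3*z*exp(x*z) - cos(x) - 5*exp(-z), 8*x*y**2 - 2*exp(y) - 2*cos(x))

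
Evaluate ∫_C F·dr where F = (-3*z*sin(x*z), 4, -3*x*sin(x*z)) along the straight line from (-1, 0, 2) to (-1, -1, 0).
-1 - 3*cos(2)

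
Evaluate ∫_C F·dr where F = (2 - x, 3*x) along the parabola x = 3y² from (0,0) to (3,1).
9/2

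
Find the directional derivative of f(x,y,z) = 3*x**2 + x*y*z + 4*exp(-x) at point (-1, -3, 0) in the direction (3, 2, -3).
3*sqrt(22)*(-4*E - 9)/22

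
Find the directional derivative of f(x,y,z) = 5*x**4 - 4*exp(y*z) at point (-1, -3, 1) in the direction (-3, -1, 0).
sqrt(10)*(2/5 + 6*exp(3))*exp(-3)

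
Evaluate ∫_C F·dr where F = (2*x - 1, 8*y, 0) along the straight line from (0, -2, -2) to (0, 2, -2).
0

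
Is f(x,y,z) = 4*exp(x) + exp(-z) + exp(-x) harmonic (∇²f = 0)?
No, ∇²f = 4*exp(x) + exp(-z) + exp(-x)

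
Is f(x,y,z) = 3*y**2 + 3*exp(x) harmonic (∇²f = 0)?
No, ∇²f = 3*exp(x) + 6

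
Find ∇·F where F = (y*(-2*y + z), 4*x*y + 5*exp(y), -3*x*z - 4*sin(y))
x + 5*exp(y)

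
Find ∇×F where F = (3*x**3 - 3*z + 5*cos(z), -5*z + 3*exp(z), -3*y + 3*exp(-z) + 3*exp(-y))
(-3*exp(z) + 2 - 3*exp(-y), -5*sin(z) - 3, 0)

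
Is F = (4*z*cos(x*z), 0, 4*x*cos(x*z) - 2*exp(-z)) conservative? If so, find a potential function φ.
Yes, F is conservative. φ = 4*sin(x*z) + 2*exp(-z)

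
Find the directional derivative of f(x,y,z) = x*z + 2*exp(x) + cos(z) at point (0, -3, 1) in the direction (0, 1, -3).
3*sqrt(10)*sin(1)/10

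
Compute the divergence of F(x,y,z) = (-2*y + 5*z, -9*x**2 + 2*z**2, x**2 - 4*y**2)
0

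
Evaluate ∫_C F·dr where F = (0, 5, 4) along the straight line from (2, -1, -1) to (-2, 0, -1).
5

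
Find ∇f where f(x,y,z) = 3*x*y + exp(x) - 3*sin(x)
(3*y + exp(x) - 3*cos(x), 3*x, 0)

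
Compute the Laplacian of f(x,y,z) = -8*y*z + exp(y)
exp(y)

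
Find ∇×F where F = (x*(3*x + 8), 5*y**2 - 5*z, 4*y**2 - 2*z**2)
(8*y + 5, 0, 0)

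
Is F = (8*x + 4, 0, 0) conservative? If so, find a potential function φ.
Yes, F is conservative. φ = 4*x*(x + 1)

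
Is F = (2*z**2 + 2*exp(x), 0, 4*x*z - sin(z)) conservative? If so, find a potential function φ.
Yes, F is conservative. φ = 2*x*z**2 + 2*exp(x) + cos(z)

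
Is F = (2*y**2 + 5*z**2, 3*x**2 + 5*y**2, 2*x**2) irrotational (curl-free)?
No, ∇×F = (0, -4*x + 10*z, 6*x - 4*y)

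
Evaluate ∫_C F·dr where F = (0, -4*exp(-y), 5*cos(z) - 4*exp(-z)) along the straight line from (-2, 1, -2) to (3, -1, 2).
-8*sinh(2) + 10*sin(2) + 8*sinh(1)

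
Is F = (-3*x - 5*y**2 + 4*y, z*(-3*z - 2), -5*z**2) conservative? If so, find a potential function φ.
No, ∇×F = (6*z + 2, 0, 10*y - 4) ≠ 0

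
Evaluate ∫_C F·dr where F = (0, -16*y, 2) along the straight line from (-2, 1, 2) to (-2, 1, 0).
-4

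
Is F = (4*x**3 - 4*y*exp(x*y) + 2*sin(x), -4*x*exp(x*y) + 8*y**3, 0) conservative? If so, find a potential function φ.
Yes, F is conservative. φ = x**4 + 2*y**4 - 4*exp(x*y) - 2*cos(x)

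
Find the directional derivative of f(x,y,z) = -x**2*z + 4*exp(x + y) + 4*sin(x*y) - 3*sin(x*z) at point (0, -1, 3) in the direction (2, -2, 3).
-26*sqrt(17)/17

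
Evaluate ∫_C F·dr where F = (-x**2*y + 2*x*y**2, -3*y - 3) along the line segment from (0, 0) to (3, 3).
-9/4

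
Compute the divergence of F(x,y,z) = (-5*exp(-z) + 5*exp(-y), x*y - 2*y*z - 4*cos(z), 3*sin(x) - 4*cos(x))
x - 2*z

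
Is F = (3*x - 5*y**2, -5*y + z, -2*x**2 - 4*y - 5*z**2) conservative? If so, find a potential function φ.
No, ∇×F = (-5, 4*x, 10*y) ≠ 0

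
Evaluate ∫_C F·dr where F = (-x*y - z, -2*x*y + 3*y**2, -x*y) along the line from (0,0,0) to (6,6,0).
0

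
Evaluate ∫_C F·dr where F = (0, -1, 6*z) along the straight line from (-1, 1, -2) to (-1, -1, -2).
2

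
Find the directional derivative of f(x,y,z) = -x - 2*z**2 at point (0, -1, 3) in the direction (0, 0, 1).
-12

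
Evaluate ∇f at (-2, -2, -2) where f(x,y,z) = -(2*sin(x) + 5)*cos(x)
(-5*sin(2) - 2*cos(4), 0, 0)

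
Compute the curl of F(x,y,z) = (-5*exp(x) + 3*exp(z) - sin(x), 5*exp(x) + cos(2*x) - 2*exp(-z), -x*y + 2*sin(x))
(-x - 2*exp(-z), y + 3*exp(z) - 2*cos(x), 5*exp(x) - 2*sin(2*x))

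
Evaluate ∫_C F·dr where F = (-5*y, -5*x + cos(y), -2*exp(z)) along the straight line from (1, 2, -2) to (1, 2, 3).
2*(1 - exp(5))*exp(-2)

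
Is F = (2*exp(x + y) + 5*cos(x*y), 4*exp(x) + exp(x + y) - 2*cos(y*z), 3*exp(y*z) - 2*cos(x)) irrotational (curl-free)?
No, ∇×F = (-2*y*sin(y*z) + 3*z*exp(y*z), -2*sin(x), 5*x*sin(x*y) + 4*exp(x) - exp(x + y))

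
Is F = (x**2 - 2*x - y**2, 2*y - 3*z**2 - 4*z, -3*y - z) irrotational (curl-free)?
No, ∇×F = (6*z + 1, 0, 2*y)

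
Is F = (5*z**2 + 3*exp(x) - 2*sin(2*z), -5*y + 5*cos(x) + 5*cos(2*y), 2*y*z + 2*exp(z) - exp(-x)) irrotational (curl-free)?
No, ∇×F = (2*z, 10*z - 4*cos(2*z) - exp(-x), -5*sin(x))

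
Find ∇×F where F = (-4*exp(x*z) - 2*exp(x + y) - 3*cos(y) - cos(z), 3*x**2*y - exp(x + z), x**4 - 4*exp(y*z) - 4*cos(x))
(-4*z*exp(y*z) + exp(x + z), -4*x**3 - 4*x*exp(x*z) - 4*sin(x) + sin(z), 6*x*y + 2*exp(x + y) - exp(x + z) - 3*sin(y))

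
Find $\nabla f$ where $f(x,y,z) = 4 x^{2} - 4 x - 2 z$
(8*x - 4, 0, -2)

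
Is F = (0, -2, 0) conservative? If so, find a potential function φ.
Yes, F is conservative. φ = -2*y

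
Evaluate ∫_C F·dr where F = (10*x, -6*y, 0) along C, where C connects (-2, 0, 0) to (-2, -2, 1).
-12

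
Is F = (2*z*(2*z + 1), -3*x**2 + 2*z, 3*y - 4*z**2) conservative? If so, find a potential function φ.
No, ∇×F = (1, 8*z + 2, -6*x) ≠ 0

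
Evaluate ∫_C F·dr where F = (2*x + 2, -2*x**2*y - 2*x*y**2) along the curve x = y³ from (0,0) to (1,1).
29/12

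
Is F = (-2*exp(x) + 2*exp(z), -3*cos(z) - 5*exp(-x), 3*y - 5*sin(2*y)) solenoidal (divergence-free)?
No, ∇·F = -2*exp(x)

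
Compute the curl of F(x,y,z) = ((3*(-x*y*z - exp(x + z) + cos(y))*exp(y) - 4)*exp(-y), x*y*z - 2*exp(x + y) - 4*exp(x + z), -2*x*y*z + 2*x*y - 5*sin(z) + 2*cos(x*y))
(-x*y - 2*x*z - 2*x*sin(x*y) + 2*x + 4*exp(x + z), -3*x*y + 2*y*z + 2*y*sin(x*y) - 2*y - 3*exp(x + z), 3*x*z + y*z - 2*exp(x + y) - 4*exp(x + z) + 3*sin(y) - 4*exp(-y))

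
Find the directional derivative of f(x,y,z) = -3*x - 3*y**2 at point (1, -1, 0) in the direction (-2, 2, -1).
6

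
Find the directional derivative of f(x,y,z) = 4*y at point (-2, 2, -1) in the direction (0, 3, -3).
2*sqrt(2)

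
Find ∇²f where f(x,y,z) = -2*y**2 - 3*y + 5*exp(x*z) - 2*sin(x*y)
5*x**2*exp(x*z) + 2*x**2*sin(x*y) + 2*y**2*sin(x*y) + 5*z**2*exp(x*z) - 4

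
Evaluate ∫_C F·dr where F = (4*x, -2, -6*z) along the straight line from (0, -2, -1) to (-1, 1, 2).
-13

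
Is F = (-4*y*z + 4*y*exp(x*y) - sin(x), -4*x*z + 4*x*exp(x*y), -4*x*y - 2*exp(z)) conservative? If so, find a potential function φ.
Yes, F is conservative. φ = -4*x*y*z - 2*exp(z) + 4*exp(x*y) + cos(x)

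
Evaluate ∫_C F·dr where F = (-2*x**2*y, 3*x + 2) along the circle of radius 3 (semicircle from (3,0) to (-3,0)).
135*pi/4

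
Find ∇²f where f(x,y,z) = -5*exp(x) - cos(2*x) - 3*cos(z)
-5*exp(x) + 4*cos(2*x) + 3*cos(z)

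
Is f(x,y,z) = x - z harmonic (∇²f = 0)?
Yes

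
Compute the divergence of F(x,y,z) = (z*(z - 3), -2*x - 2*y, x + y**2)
-2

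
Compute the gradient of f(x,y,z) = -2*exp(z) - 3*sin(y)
(0, -3*cos(y), -2*exp(z))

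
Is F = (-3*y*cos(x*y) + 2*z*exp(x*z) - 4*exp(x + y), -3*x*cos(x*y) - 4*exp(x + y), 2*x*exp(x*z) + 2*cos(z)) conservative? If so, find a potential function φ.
Yes, F is conservative. φ = 2*exp(x*z) - 4*exp(x + y) + 2*sin(z) - 3*sin(x*y)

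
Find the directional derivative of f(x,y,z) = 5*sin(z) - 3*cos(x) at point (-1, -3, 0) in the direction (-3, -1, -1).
sqrt(11)*(-5 + 9*sin(1))/11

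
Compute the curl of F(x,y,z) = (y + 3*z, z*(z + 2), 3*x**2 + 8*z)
(-2*z - 2, 3 - 6*x, -1)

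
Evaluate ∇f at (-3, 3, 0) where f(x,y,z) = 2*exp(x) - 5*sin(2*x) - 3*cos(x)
(-10*cos(6) - 3*sin(3) + 2*exp(-3), 0, 0)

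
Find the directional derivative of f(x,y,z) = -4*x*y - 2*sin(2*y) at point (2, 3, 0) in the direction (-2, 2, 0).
2*sqrt(2)*(1 - cos(6))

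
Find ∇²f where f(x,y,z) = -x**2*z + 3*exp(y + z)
-2*z + 6*exp(y + z)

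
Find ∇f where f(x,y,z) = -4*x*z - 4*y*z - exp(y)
(-4*z, -4*z - exp(y), -4*x - 4*y)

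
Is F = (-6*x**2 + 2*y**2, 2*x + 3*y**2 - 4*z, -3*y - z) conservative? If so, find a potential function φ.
No, ∇×F = (1, 0, 2 - 4*y) ≠ 0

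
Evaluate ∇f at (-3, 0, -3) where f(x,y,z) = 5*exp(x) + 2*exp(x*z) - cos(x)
(-6*exp(9) - sin(3) + 5*exp(-3), 0, -6*exp(9))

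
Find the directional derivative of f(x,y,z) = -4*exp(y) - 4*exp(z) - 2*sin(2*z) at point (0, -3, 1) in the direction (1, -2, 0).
8*sqrt(5)*exp(-3)/5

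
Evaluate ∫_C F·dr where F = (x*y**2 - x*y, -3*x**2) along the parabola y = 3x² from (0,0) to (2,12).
12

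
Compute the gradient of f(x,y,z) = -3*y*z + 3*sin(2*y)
(0, -3*z + 6*cos(2*y), -3*y)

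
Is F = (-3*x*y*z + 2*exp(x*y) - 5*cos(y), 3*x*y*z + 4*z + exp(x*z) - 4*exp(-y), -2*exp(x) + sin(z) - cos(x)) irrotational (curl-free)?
No, ∇×F = (-3*x*y - x*exp(x*z) - 4, -3*x*y + 2*exp(x) - sin(x), 3*x*z - 2*x*exp(x*y) + 3*y*z + z*exp(x*z) - 5*sin(y))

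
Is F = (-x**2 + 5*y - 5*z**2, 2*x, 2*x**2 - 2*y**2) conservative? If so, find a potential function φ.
No, ∇×F = (-4*y, -4*x - 10*z, -3) ≠ 0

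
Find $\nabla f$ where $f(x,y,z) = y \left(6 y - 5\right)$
(0, 12*y - 5, 0)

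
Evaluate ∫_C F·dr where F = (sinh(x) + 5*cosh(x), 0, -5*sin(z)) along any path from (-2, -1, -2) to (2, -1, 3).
5*cos(3) - 5*cos(2) + 10*sinh(2)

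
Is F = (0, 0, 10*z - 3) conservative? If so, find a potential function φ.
Yes, F is conservative. φ = z*(5*z - 3)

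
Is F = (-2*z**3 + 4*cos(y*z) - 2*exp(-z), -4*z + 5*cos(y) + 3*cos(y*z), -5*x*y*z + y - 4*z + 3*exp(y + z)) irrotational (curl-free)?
No, ∇×F = (-5*x*z + 3*y*sin(y*z) + 3*exp(y + z) + 5, 5*y*z - 4*y*sin(y*z) - 6*z**2 + 2*exp(-z), 4*z*sin(y*z))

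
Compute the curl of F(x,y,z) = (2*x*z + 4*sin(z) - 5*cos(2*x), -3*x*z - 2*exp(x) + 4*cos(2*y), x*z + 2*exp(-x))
(3*x, 2*x - z + 4*cos(z) + 2*exp(-x), -3*z - 2*exp(x))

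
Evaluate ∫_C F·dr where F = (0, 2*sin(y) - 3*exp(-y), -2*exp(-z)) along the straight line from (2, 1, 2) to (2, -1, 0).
-3*exp(-1) - 2*exp(-2) + 2 + 3*E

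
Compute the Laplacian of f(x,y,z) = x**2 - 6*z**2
-10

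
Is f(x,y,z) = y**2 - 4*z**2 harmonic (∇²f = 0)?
No, ∇²f = -6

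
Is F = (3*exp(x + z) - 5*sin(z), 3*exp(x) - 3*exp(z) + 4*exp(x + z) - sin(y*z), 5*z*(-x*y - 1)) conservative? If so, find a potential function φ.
No, ∇×F = (-5*x*z + y*cos(y*z) + 3*exp(z) - 4*exp(x + z), 5*y*z + 3*exp(x + z) - 5*cos(z), (4*exp(z) + 3)*exp(x)) ≠ 0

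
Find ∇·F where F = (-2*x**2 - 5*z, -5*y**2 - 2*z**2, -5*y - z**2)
-4*x - 10*y - 2*z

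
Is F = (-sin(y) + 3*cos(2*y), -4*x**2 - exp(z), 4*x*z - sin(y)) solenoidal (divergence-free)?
No, ∇·F = 4*x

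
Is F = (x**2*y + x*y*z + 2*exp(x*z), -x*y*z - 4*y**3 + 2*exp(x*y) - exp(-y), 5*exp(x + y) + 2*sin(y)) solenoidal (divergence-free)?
No, ∇·F = 2*x*y - x*z + 2*x*exp(x*y) - 12*y**2 + y*z + 2*z*exp(x*z) + exp(-y)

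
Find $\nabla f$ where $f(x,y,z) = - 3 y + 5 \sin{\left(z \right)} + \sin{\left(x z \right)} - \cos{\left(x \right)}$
(z*cos(x*z) + sin(x), -3, x*cos(x*z) + 5*cos(z))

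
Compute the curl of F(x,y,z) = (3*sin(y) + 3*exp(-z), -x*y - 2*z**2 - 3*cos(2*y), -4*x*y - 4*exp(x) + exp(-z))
(-4*x + 4*z, 4*y + 4*exp(x) - 3*exp(-z), -y - 3*cos(y))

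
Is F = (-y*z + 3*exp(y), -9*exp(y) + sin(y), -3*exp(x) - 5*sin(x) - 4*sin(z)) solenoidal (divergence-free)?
No, ∇·F = -9*exp(y) + cos(y) - 4*cos(z)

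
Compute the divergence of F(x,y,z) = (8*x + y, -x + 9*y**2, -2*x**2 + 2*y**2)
18*y + 8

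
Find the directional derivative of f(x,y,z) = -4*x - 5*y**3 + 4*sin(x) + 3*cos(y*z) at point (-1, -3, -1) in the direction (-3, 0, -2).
6*sqrt(13)*(-2*cos(1) - 3*sin(3) + 2)/13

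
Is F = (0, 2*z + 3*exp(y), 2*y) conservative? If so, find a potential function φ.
Yes, F is conservative. φ = 2*y*z + 3*exp(y)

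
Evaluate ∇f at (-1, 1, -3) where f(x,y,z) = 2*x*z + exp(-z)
(-6, 0, -exp(3) - 2)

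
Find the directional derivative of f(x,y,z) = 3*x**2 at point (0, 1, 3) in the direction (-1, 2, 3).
0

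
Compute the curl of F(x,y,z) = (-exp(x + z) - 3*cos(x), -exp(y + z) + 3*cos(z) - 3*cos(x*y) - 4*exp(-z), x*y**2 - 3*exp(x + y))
(((2*x*y - 3*exp(x + y) + exp(y + z) + 3*sin(z))*exp(z) - 4)*exp(-z), -y**2 + 3*exp(x + y) - exp(x + z), 3*y*sin(x*y))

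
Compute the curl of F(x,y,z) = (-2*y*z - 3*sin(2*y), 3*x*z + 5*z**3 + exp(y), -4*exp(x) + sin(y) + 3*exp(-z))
(-3*x - 15*z**2 + cos(y), -2*y + 4*exp(x), 5*z + 6*cos(2*y))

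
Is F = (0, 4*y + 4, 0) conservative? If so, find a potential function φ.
Yes, F is conservative. φ = 2*y*(y + 2)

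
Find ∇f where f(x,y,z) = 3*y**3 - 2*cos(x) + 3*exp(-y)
(2*sin(x), 9*y**2 - 3*exp(-y), 0)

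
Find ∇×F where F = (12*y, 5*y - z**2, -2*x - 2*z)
(2*z, 2, -12)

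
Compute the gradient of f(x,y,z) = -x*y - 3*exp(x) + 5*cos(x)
(-y - 3*exp(x) - 5*sin(x), -x, 0)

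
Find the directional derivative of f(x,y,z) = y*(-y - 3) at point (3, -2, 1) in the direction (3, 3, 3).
sqrt(3)/3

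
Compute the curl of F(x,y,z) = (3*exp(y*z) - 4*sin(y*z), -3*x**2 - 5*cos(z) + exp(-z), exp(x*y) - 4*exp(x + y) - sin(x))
(x*exp(x*y) - 4*exp(x + y) - 5*sin(z) + exp(-z), -y*exp(x*y) + 3*y*exp(y*z) - 4*y*cos(y*z) + 4*exp(x + y) + cos(x), -6*x - 3*z*exp(y*z) + 4*z*cos(y*z))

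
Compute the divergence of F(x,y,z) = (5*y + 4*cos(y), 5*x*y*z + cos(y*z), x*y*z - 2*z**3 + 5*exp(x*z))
x*y + 5*x*z + 5*x*exp(x*z) - 6*z**2 - z*sin(y*z)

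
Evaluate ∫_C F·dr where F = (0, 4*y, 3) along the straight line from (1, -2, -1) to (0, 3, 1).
16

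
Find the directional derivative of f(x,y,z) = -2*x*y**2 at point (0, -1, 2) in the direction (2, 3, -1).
-2*sqrt(14)/7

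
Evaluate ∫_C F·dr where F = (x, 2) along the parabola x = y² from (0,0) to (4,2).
12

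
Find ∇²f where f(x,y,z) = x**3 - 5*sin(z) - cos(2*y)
6*x + 5*sin(z) + 4*cos(2*y)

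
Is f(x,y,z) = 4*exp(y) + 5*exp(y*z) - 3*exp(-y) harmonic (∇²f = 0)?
No, ∇²f = 5*y**2*exp(y*z) + 5*z**2*exp(y*z) + 4*exp(y) - 3*exp(-y)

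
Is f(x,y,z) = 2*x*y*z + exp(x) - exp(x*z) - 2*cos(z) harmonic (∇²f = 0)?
No, ∇²f = -x**2*exp(x*z) - z**2*exp(x*z) + exp(x) + 2*cos(z)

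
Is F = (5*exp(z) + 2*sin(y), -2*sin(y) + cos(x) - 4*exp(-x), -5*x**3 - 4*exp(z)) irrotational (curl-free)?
No, ∇×F = (0, 15*x**2 + 5*exp(z), -sin(x) - 2*cos(y) + 4*exp(-x))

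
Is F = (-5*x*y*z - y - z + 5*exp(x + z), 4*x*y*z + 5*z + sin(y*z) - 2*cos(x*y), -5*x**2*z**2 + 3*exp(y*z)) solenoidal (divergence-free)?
No, ∇·F = -10*x**2*z + 4*x*z + 2*x*sin(x*y) - 5*y*z + 3*y*exp(y*z) + z*cos(y*z) + 5*exp(x + z)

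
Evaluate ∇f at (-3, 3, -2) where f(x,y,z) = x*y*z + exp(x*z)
(-2*exp(6) - 6, 6, -3*exp(6) - 9)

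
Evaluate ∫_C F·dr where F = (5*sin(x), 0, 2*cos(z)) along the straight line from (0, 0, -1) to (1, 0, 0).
-5*cos(1) + 2*sin(1) + 5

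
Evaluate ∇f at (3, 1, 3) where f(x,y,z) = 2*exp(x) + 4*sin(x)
(4*cos(3) + 2*exp(3), 0, 0)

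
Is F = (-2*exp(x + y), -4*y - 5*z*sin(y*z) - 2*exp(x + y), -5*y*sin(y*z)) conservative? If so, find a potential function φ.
Yes, F is conservative. φ = -2*y**2 - 2*exp(x + y) + 5*cos(y*z)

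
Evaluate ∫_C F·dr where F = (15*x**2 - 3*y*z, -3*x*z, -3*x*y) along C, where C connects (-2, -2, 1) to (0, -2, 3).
52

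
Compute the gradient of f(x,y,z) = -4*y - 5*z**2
(0, -4, -10*z)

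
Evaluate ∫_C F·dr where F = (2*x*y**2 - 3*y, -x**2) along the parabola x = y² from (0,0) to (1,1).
-23/15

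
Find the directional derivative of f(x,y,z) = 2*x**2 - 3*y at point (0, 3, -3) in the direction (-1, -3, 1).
9*sqrt(11)/11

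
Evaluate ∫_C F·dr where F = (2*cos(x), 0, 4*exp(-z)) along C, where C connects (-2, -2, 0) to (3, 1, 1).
-4*exp(-1) + 2*sin(3) + 2*sin(2) + 4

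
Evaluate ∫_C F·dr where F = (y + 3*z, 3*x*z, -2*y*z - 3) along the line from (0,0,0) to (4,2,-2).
-70/3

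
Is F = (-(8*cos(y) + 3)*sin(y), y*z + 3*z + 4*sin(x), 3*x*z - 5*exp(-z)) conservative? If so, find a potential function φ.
No, ∇×F = (-y - 3, -3*z, 4*cos(x) + 3*cos(y) + 8*cos(2*y)) ≠ 0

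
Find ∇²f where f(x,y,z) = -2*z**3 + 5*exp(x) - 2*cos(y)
-12*z + 5*exp(x) + 2*cos(y)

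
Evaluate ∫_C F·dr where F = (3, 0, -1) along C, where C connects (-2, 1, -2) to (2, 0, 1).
9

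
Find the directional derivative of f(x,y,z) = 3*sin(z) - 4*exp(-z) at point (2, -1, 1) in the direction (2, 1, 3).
3*sqrt(14)*(4 + 3*E*cos(1))*exp(-1)/14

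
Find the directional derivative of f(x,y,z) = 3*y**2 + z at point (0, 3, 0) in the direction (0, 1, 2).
4*sqrt(5)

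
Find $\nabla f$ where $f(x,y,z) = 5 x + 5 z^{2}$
(5, 0, 10*z)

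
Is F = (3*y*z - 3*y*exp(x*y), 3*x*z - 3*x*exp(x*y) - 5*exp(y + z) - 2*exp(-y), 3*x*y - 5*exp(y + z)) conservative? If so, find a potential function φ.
Yes, F is conservative. φ = 3*x*y*z - 3*exp(x*y) - 5*exp(y + z) + 2*exp(-y)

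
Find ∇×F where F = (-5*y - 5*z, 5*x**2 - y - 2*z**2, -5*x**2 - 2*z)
(4*z, 10*x - 5, 10*x + 5)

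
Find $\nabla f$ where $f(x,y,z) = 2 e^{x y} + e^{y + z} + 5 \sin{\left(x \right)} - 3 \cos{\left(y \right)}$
(2*y*exp(x*y) + 5*cos(x), 2*x*exp(x*y) + exp(y + z) + 3*sin(y), exp(y + z))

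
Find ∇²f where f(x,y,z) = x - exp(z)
-exp(z)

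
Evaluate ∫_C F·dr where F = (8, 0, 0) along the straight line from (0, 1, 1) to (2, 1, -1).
16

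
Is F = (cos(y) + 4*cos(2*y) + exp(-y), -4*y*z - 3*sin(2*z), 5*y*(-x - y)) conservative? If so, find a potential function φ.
No, ∇×F = (-5*x - 6*y + 6*cos(2*z), 5*y, 16*sin(y)*cos(y) + sin(y) + exp(-y)) ≠ 0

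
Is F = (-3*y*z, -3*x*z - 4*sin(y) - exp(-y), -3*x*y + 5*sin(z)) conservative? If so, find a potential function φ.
Yes, F is conservative. φ = -3*x*y*z + 4*cos(y) - 5*cos(z) + exp(-y)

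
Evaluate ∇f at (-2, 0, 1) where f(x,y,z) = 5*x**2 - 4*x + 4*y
(-24, 4, 0)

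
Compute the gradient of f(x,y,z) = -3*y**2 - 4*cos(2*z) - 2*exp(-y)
(0, -6*y + 2*exp(-y), 8*sin(2*z))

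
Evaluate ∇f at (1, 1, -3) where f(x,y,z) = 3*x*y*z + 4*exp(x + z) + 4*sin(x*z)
(-9 + 4*exp(-2) - 12*cos(3), -9, 4*cos(3) + 4*exp(-2) + 3)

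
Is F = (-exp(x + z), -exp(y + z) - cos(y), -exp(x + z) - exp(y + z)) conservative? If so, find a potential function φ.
Yes, F is conservative. φ = -exp(x + z) - exp(y + z) - sin(y)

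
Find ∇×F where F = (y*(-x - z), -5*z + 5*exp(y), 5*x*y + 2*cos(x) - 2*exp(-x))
(5*x + 5, -6*y + 2*sin(x) - 2*exp(-x), x + z)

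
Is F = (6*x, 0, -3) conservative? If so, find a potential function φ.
Yes, F is conservative. φ = 3*x**2 - 3*z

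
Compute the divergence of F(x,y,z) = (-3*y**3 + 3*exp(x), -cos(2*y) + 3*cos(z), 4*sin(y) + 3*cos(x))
3*exp(x) + 2*sin(2*y)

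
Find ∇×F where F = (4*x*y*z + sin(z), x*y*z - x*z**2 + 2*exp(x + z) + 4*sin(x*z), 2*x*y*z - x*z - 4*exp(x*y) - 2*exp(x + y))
(-x*y + 4*x*z - 4*x*exp(x*y) - 4*x*cos(x*z) - 2*exp(x + y) - 2*exp(x + z), 4*x*y - 2*y*z + 4*y*exp(x*y) + z + 2*exp(x + y) + cos(z), -4*x*z + y*z - z**2 + 4*z*cos(x*z) + 2*exp(x + z))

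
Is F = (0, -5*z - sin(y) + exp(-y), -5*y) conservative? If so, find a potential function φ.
Yes, F is conservative. φ = -5*y*z + cos(y) - exp(-y)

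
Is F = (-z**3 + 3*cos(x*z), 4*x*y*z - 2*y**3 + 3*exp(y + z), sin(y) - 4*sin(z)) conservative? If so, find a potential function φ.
No, ∇×F = (-4*x*y - 3*exp(y + z) + cos(y), -3*x*sin(x*z) - 3*z**2, 4*y*z) ≠ 0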